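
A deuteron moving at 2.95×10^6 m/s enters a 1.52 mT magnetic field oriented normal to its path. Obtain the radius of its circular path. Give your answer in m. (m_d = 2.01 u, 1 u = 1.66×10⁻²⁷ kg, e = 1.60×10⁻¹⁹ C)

r ≈ 40.5 m

The magnetic force provides the centripetal force: qvB = mv²/r, so r = mv/(qB).
r = (3.34×10^-27 kg)(2.95×10^6 m/s) / [(1×1.60×10^-19 C)(1.52×10^-3 T)] = 40.5 m.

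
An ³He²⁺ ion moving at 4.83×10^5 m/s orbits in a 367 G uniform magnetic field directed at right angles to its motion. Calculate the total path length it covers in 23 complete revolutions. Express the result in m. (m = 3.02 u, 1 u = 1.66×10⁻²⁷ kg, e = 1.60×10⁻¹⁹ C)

L ≈ 29.8 m

r = mv/(qB) = 0.206 m, so one revolution covers 2πr = 1.30 m.
In 23 revolutions: L = 23·2πr = 29.8 m.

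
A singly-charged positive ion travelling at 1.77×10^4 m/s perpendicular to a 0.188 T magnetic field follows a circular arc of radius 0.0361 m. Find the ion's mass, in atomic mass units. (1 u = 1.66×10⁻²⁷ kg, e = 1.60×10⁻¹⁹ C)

m ≈ 37.0 u

qvB = mv²/r ⇒ m = qBr/v.
m = (1×1.60×10^-19)(0.188)(0.0361) / (1.77×10^4) = 6.13×10^-26 kg = 37.0 u.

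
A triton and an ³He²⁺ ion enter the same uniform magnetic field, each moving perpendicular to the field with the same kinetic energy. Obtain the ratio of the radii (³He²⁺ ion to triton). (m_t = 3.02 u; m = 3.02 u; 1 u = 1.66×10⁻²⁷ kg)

r = √(2mK)/(qB) ⇒ at equal K, r ∝ √m/q.
r_{³He²⁺ ion}/r_{triton} = 0.500.

ratio ≈ 0.500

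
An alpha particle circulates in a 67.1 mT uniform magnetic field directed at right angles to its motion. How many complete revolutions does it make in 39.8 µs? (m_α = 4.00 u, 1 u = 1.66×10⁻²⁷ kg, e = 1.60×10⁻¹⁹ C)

N = 20

T = 2πm/(qB) = 2π(6.64×10^-27) / [(2×1.60×10^-19)(0.0671)] = 1.9430×10^-6 s.
N = t/T = 3.98×10^-5 / 1.9430×10^-6 ≈ 20.48, so 20 complete revolutions.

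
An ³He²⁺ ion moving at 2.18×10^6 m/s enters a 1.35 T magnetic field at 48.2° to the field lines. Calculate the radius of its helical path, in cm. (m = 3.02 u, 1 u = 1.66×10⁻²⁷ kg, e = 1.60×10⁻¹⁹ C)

r ≈ 1.89 cm

Only the perpendicular component v⊥ = v sin48.2° = 1.63×10^6 m/s is bent by the field.
r = m v⊥ /(qB) = (5.01×10^-27)(1.63×10^6) / [(2×1.60×10^-19)(1.35)] = 0.0189 m.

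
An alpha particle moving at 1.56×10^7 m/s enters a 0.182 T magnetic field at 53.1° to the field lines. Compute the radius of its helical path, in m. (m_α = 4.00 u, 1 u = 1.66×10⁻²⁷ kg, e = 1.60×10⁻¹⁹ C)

r ≈ 1.42 m

Only the perpendicular component v⊥ = v sin53.1° = 1.25×10^7 m/s is bent by the field.
r = m v⊥ /(qB) = (6.64×10^-27)(1.25×10^7) / [(2×1.60×10^-19)(0.182)] = 1.42 m.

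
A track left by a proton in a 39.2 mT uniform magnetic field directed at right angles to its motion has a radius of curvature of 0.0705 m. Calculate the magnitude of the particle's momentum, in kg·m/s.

p ≈ 4.42×10^-22 kg·m/s

Since qvB = mv²/r, the momentum p = mv = qBr.
p = (1×1.60×10^-19)(0.0392)(0.0705) = 4.42×10^-22 kg·m/s.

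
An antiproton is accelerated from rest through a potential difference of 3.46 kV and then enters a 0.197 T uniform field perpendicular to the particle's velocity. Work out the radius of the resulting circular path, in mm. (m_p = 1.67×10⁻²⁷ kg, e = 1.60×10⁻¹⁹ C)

r ≈ 43.1 mm

The kinetic energy gained is K = qV = (1×1.60×10^-19)(3460) = 5.54×10^-16 J.
v = √(2K/m) = 8.14×10^5 m/s.
r = mv/(qB) = (1.67×10^-27)(8.14×10^5) / [(1×1.60×10^-19)(0.197)] = 0.0431 m.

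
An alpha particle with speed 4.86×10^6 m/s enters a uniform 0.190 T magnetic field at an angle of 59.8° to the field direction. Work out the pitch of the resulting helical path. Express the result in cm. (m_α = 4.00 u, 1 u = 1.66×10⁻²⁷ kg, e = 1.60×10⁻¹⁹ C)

pitch ≈ 168 cm

The velocity component along B is v∥ = v cos59.8° = 2.44×10^6 m/s.
The cyclotron period T = 2πm/(qB) = 6.86×10^-7 s is set by m, q, B alone.
Pitch = v∥·T = (2.44×10^6)(6.86×10^-7) = 1.68 m.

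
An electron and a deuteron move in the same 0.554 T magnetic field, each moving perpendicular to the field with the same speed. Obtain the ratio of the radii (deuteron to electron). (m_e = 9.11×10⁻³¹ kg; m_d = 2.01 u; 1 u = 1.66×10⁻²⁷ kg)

ratio ≈ 3660

r = mv/(qB) ⇒ at equal v, r ∝ m/q.
r_{deuteron}/r_{electron} = 3660.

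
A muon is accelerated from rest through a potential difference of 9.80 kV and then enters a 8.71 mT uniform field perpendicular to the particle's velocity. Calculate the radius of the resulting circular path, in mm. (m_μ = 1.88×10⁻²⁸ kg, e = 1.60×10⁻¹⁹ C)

The kinetic energy gained is K = qV = (1×1.60×10^-19)(9800) = 1.57×10^-15 J.
v = √(2K/m) = 4.08×10^6 m/s.
r = mv/(qB) = (1.88×10^-28)(4.08×10^6) / [(1×1.60×10^-19)(8.71×10^-3)] = 0.551 m.

r ≈ 551 mm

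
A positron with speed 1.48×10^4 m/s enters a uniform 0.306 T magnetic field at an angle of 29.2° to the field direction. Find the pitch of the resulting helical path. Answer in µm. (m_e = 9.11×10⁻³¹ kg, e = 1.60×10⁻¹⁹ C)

The velocity component along B is v∥ = v cos29.2° = 1.29×10^4 m/s.
The cyclotron period T = 2πm/(qB) = 1.17×10^-10 s is set by m, q, B alone.
Pitch = v∥·T = (1.29×10^4)(1.17×10^-10) = 1.51×10^-6 m.

pitch ≈ 1.51 µm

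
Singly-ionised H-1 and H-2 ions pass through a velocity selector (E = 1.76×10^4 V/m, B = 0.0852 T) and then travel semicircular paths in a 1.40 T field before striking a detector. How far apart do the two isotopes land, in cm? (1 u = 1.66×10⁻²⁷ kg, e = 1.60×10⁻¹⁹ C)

Δd ≈ 0.306 cm

Both emerge at v = E/B₁ = 2.07×10^5 m/s.
r = mv/(qB₂), so r₁ = 1.53×10^-3 m and r₂ = 3.06×10^-3 m, giving Δr = 1.53×10^-3 m.
After a semicircle each ion lands a diameter 2r from the entry slit, so the separation is 2Δr = 3.06×10^-3 m.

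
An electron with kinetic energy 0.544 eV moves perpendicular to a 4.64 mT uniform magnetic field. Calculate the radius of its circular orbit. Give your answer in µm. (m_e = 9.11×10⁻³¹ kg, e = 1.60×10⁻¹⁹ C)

r ≈ 536 µm

Convert the energy: K = 0.544 eV = 8.70×10^-20 J.
v = √(2K/m) = √(2·8.70×10^-20/9.11×10^-31) = 4.37×10^5 m/s.
r = mv/(qB) = (9.11×10^-31)(4.37×10^5) / [(1×1.60×10^-19)(4.64×10^-3)] = 5.36×10^-4 m.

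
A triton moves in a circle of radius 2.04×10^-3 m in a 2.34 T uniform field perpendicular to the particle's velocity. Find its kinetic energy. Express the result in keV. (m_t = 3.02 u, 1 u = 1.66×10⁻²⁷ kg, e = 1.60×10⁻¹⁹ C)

v = qBr/m = (1×1.60×10^-19)(2.34)(2.04×10^-3) / (5.01×10^-27) = 1.52×10^5 m/s.
K = ½mv² = 0.5·(5.01×10^-27)·(1.52×10^5)² = 5.82×10^-17 J = 0.364 keV.

K ≈ 0.364 keV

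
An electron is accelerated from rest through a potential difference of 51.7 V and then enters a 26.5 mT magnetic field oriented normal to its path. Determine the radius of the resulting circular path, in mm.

r ≈ 0.916 mm

The kinetic energy gained is K = qV = (1×1.60×10^-19)(51.7) = 8.27×10^-18 J.
v = √(2K/m) = 4.26×10^6 m/s.
r = mv/(qB) = (9.11×10^-31)(4.26×10^6) / [(1×1.60×10^-19)(0.0265)] = 9.16×10^-4 m.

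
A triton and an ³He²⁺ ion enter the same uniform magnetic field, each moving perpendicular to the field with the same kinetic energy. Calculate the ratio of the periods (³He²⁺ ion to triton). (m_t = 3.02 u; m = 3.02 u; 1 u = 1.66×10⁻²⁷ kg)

T = 2πm/(qB) is independent of speed, so T₂/T₁ = (m₂/q₂)/(m₁/q₁).
T_{³He²⁺ ion}/T_{triton} = (5.01×10^-27/2e) / (5.01×10^-27/1e) = 0.500.

ratio ≈ 0.500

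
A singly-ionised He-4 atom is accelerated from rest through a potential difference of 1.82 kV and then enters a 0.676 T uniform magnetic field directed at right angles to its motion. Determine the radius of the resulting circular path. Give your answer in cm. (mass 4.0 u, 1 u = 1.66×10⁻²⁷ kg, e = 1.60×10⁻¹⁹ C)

r ≈ 1.82 cm

The kinetic energy gained is K = qV = (1×1.60×10^-19)(1820) = 2.91×10^-16 J.
v = √(2K/m) = 2.96×10^5 m/s.
r = mv/(qB) = (6.64×10^-27)(2.96×10^5) / [(1×1.60×10^-19)(0.676)] = 0.0182 m.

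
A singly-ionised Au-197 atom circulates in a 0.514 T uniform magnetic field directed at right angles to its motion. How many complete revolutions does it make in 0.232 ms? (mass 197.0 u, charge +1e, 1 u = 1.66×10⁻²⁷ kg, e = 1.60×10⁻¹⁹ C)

N = 9

T = 2πm/(qB) = 2π(3.2702×10^-25) / [(1×1.60×10^-19)(0.514)] = 2.4985×10^-5 s.
N = t/T = 2.32×10^-4 / 2.4985×10^-5 ≈ 9.29, so 9 complete revolutions.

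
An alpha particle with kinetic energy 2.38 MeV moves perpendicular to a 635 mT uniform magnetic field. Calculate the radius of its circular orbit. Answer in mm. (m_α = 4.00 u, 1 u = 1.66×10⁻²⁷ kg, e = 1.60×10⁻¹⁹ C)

r ≈ 350 mm

Convert the energy: K = 2.38 MeV = 3.81×10^-13 J.
v = √(2K/m) = √(2·3.81×10^-13/6.64×10^-27) = 1.07×10^7 m/s.
r = mv/(qB) = (6.64×10^-27)(1.07×10^7) / [(2×1.60×10^-19)(0.635)] = 0.350 m.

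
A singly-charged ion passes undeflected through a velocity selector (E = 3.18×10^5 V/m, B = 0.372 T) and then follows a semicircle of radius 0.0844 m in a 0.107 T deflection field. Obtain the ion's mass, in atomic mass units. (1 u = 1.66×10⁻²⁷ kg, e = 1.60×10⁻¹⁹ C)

m ≈ 1.02 u

v = E/B₁ = 8.55×10^5 m/s.
From r = mv/(qB₂), m = qB₂r/v = (1×1.60×10^-19)(0.107)(0.0844) / (8.55×10^5) = 1.69×10^-27 kg.
In atomic mass units: m = 1.69×10^-27 / 1.66×10^-27 = 1.02 u.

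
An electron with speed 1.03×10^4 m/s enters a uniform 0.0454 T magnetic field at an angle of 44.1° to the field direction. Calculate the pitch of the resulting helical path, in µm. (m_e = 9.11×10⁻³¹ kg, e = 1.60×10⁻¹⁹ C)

The velocity component along B is v∥ = v cos44.1° = 7400 m/s.
The cyclotron period T = 2πm/(qB) = 7.88×10^-10 s is set by m, q, B alone.
Pitch = v∥·T = (7400)(7.88×10^-10) = 5.83×10^-6 m.

pitch ≈ 5.83 µm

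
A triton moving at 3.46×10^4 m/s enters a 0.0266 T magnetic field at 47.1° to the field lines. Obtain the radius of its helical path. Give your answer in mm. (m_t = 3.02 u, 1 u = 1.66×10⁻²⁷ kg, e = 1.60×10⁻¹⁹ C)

Only the perpendicular component v⊥ = v sin47.1° = 2.53×10^4 m/s is bent by the field.
r = m v⊥ /(qB) = (5.01×10^-27)(2.53×10^4) / [(1×1.60×10^-19)(0.0266)] = 0.0299 m.

r ≈ 29.9 mm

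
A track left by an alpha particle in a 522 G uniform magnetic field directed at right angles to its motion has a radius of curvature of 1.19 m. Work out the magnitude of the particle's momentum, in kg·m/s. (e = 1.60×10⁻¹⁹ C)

p ≈ 1.99×10^-20 kg·m/s

Since qvB = mv²/r, the momentum p = mv = qBr.
p = (2×1.60×10^-19)(0.0522)(1.19) = 1.99×10^-20 kg·m/s.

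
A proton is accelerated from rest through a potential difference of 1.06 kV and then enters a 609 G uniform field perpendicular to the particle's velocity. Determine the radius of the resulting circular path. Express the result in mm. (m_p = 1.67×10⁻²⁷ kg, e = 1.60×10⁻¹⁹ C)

The kinetic energy gained is K = qV = (1×1.60×10^-19)(1060) = 1.70×10^-16 J.
v = √(2K/m) = 4.51×10^5 m/s.
r = mv/(qB) = (1.67×10^-27)(4.51×10^5) / [(1×1.60×10^-19)(0.0609)] = 0.0772 m.

r ≈ 77.2 mm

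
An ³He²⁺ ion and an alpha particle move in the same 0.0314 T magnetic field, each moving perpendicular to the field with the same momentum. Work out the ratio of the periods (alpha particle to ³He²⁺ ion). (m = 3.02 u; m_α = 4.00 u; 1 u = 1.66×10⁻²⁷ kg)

T = 2πm/(qB) is independent of speed, so T₂/T₁ = (m₂/q₂)/(m₁/q₁).
T_{alpha particle}/T_{³He²⁺ ion} = (6.64×10^-27/2e) / (5.01×10^-27/2e) = 1.32.

ratio ≈ 1.32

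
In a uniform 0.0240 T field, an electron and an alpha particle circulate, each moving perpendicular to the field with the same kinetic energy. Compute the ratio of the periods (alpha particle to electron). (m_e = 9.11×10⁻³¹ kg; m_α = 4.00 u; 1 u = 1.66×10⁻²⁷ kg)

T = 2πm/(qB) is independent of speed, so T₂/T₁ = (m₂/q₂)/(m₁/q₁).
T_{alpha particle}/T_{electron} = (6.64×10^-27/2e) / (9.11×10^-31/1e) = 3640.

ratio ≈ 3640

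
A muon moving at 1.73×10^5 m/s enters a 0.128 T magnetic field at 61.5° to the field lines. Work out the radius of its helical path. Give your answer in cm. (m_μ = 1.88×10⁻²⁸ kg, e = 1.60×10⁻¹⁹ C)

r ≈ 0.140 cm

Only the perpendicular component v⊥ = v sin61.5° = 1.52×10^5 m/s is bent by the field.
r = m v⊥ /(qB) = (1.88×10^-28)(1.52×10^5) / [(1×1.60×10^-19)(0.128)] = 1.40×10^-3 m.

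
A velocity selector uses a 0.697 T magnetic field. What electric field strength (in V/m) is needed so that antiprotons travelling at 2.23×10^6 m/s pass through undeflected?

E ≈ 1.55×10^6 V/m

qE = qvB ⇒ E = vB = (2.23×10^6)(0.697) = 1.55×10^6 V/m.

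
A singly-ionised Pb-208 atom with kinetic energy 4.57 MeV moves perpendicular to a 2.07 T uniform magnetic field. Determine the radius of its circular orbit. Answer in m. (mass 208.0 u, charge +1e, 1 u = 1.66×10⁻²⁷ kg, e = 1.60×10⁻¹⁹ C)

r ≈ 2.15 m

Convert the energy: K = 4.57 MeV = 7.31×10^-13 J.
v = √(2K/m) = √(2·7.31×10^-13/3.45×10^-25) = 2.06×10^6 m/s.
r = mv/(qB) = (3.45×10^-25)(2.06×10^6) / [(1×1.60×10^-19)(2.07)] = 2.15 m.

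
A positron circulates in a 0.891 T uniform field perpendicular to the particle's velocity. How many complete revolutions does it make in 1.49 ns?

N = 37

T = 2πm/(qB) = 2π(9.11×10^-31) / [(1×1.60×10^-19)(0.891)] = 4.0151×10^-11 s.
N = t/T = 1.49×10^-9 / 4.0151×10^-11 ≈ 37.11, so 37 complete revolutions.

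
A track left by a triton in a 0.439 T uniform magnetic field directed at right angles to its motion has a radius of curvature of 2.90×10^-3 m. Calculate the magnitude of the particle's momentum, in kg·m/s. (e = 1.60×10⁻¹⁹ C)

p ≈ 2.04×10^-22 kg·m/s

Since qvB = mv²/r, the momentum p = mv = qBr.
p = (1×1.60×10^-19)(0.439)(2.90×10^-3) = 2.04×10^-22 kg·m/s.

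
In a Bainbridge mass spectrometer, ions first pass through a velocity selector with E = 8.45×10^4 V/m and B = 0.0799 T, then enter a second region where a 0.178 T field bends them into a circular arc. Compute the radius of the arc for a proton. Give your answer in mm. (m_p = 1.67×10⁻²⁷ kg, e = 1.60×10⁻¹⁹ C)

The selector passes v = E/B = 8.45×10^4/0.0799 = 1.06×10^6 m/s.
In the deflection region, r = mv/(qB₂) = (1.67×10^-27)(1.06×10^6) / [(1×1.60×10^-19)(0.178)] = 0.0620 m.

r ≈ 62.0 mm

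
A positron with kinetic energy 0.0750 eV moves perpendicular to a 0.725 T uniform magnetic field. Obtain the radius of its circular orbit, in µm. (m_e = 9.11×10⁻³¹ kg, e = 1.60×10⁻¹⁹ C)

Convert the energy: K = 0.0750 eV = 1.20×10^-20 J.
v = √(2K/m) = √(2·1.20×10^-20/9.11×10^-31) = 1.62×10^5 m/s.
r = mv/(qB) = (9.11×10^-31)(1.62×10^5) / [(1×1.60×10^-19)(0.725)] = 1.27×10^-6 m.

r ≈ 1.27 µm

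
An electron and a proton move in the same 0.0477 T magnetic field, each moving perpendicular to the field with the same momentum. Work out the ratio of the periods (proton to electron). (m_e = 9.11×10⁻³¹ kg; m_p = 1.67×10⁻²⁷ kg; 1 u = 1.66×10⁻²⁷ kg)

ratio ≈ 1830

T = 2πm/(qB) is independent of speed, so T₂/T₁ = (m₂/q₂)/(m₁/q₁).
T_{proton}/T_{electron} = (1.67×10^-27/1e) / (9.11×10^-31/1e) = 1830.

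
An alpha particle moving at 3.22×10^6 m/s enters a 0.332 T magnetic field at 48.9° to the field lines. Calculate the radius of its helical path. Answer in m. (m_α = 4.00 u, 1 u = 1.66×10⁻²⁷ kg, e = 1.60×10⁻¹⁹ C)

Only the perpendicular component v⊥ = v sin48.9° = 2.43×10^6 m/s is bent by the field.
r = m v⊥ /(qB) = (6.64×10^-27)(2.43×10^6) / [(2×1.60×10^-19)(0.332)] = 0.152 m.

r ≈ 0.152 m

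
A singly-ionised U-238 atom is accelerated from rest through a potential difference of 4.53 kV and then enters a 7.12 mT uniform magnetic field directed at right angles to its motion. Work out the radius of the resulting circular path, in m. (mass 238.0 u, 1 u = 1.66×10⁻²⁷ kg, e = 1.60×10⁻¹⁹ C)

r ≈ 21.0 m

The kinetic energy gained is K = qV = (1×1.60×10^-19)(4530) = 7.25×10^-16 J.
v = √(2K/m) = 6.06×10^4 m/s.
r = mv/(qB) = (3.95×10^-25)(6.06×10^4) / [(1×1.60×10^-19)(7.12×10^-3)] = 21.0 m.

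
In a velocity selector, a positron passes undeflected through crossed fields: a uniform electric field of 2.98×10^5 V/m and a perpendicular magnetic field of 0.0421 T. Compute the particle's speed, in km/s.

For zero net force, qE = qvB, so v = E/B.
v = (2.98×10^5) / (0.0421) = 7.08×10^6 m/s.

v ≈ 7080 km/s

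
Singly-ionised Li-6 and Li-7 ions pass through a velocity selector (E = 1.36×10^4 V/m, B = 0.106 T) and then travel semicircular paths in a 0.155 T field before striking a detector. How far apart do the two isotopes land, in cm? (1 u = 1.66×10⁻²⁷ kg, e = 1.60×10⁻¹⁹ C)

Δd ≈ 1.72 cm

Both emerge at v = E/B₁ = 1.28×10^5 m/s.
r = mv/(qB₂), so r₁ = 0.05153 m and r₂ = 0.06012 m, giving Δr = 8.59×10^-3 m.
After a semicircle each ion lands a diameter 2r from the entry slit, so the separation is 2Δr = 0.0172 m.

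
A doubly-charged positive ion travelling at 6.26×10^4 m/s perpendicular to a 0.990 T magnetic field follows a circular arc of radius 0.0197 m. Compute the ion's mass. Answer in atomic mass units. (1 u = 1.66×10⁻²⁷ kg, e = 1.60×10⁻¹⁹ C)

qvB = mv²/r ⇒ m = qBr/v.
m = (2×1.60×10^-19)(0.990)(0.0197) / (6.26×10^4) = 9.97×10^-26 kg = 60.1 u.

m ≈ 60.1 u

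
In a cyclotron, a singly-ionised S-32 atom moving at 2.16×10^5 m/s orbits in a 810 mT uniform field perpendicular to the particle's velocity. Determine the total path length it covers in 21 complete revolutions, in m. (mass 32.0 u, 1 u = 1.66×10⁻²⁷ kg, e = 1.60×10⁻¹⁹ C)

L ≈ 11.7 m

r = mv/(qB) = 0.0885 m, so one revolution covers 2πr = 0.556 m.
In 21 revolutions: L = 21·2πr = 11.7 m.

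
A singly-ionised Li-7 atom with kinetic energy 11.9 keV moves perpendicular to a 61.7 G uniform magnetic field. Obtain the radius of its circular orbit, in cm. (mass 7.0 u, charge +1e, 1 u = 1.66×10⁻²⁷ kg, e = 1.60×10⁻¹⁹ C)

r ≈ 674 cm

Convert the energy: K = 11.9 keV = 1.90×10^-15 J.
v = √(2K/m) = √(2·1.90×10^-15/1.16×10^-26) = 5.72×10^5 m/s.
r = mv/(qB) = (1.16×10^-26)(5.72×10^5) / [(1×1.60×10^-19)(6.17×10^-3)] = 6.74 m.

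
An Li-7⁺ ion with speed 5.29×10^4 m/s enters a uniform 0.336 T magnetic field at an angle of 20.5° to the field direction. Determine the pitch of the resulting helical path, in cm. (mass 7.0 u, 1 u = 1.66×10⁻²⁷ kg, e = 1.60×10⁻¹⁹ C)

pitch ≈ 6.73 cm

The velocity component along B is v∥ = v cos20.5° = 4.95×10^4 m/s.
The cyclotron period T = 2πm/(qB) = 1.36×10^-6 s is set by m, q, B alone.
Pitch = v∥·T = (4.95×10^4)(1.36×10^-6) = 0.0673 m.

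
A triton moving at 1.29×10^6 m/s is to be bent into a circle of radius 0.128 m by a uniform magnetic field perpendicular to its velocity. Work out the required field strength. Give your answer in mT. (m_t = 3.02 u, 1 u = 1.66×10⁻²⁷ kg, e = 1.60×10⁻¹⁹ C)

qvB = mv²/r gives B = mv/(qr).
B = (5.01×10^-27)(1.29×10^6) / [(1×1.60×10^-19)(0.128)] = 0.316 T.

B ≈ 316 mT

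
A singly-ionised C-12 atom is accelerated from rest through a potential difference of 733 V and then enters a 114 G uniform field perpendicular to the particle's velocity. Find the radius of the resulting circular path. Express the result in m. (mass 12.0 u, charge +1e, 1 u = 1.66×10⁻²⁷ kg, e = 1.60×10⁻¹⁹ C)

r ≈ 1.19 m

The kinetic energy gained is K = qV = (1×1.60×10^-19)(733) = 1.17×10^-16 J.
v = √(2K/m) = 1.09×10^5 m/s.
r = mv/(qB) = (1.99×10^-26)(1.09×10^5) / [(1×1.60×10^-19)(0.0114)] = 1.19 m.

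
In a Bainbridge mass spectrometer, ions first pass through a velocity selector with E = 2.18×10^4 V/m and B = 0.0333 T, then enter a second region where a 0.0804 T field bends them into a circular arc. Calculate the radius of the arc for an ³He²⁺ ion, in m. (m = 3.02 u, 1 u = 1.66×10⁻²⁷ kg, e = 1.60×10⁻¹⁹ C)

r ≈ 0.128 m

The selector passes v = E/B = 2.18×10^4/0.0333 = 6.55×10^5 m/s.
In the deflection region, r = mv/(qB₂) = (5.01×10^-27)(6.55×10^5) / [(2×1.60×10^-19)(0.0804)] = 0.128 m.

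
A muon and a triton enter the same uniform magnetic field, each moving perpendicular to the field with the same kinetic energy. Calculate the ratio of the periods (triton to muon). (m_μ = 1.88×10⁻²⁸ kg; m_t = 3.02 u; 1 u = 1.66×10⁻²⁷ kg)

ratio ≈ 26.7

T = 2πm/(qB) is independent of speed, so T₂/T₁ = (m₂/q₂)/(m₁/q₁).
T_{triton}/T_{muon} = (5.01×10^-27/1e) / (1.88×10^-28/1e) = 26.7.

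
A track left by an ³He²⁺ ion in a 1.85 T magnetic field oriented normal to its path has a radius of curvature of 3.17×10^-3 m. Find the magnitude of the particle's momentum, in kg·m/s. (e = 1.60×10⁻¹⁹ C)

p ≈ 1.88×10^-21 kg·m/s

Since qvB = mv²/r, the momentum p = mv = qBr.
p = (2×1.60×10^-19)(1.85)(3.17×10^-3) = 1.88×10^-21 kg·m/s.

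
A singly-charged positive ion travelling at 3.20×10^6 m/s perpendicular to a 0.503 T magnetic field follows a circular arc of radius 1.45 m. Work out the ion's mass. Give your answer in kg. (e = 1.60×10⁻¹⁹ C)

qvB = mv²/r ⇒ m = qBr/v.
m = (1×1.60×10^-19)(0.503)(1.45) / (3.20×10^6) = 3.65×10^-26 kg.

m ≈ 3.65×10^-26 kg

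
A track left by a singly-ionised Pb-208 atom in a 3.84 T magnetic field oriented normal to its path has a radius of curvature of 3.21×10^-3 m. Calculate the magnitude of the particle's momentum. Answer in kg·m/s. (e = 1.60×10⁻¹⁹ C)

Since qvB = mv²/r, the momentum p = mv = qBr.
p = (1×1.60×10^-19)(3.84)(3.21×10^-3) = 1.97×10^-21 kg·m/s.

p ≈ 1.97×10^-21 kg·m/s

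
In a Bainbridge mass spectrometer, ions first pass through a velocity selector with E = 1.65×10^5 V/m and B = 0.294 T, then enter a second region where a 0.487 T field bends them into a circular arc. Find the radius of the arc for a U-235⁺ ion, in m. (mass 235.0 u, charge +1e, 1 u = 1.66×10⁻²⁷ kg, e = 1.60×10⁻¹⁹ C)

r ≈ 2.81 m

The selector passes v = E/B = 1.65×10^5/0.294 = 5.61×10^5 m/s.
In the deflection region, r = mv/(qB₂) = (3.90×10^-25)(5.61×10^5) / [(1×1.60×10^-19)(0.487)] = 2.81 m.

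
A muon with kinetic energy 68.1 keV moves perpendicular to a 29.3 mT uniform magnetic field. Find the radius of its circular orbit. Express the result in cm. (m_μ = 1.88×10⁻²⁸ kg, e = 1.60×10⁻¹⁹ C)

r ≈ 43.2 cm

Convert the energy: K = 68.1 keV = 1.09×10^-14 J.
v = √(2K/m) = √(2·1.09×10^-14/1.88×10^-28) = 1.08×10^7 m/s.
r = mv/(qB) = (1.88×10^-28)(1.08×10^7) / [(1×1.60×10^-19)(0.0293)] = 0.432 m.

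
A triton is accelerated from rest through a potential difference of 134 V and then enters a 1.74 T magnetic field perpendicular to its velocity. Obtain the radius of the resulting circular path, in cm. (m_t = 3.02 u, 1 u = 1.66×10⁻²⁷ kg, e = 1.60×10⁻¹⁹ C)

The kinetic energy gained is K = qV = (1×1.60×10^-19)(134) = 2.14×10^-17 J.
v = √(2K/m) = 9.25×10^4 m/s.
r = mv/(qB) = (5.01×10^-27)(9.25×10^4) / [(1×1.60×10^-19)(1.74)] = 1.67×10^-3 m.

r ≈ 0.167 cm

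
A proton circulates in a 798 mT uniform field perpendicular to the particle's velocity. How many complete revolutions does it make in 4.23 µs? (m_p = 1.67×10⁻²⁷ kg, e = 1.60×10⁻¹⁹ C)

T = 2πm/(qB) = 2π(1.67×10^-27) / [(1×1.60×10^-19)(0.798)] = 8.2181×10^-8 s.
N = t/T = 4.23×10^-6 / 8.2181×10^-8 ≈ 51.47, so 51 complete revolutions.

N = 51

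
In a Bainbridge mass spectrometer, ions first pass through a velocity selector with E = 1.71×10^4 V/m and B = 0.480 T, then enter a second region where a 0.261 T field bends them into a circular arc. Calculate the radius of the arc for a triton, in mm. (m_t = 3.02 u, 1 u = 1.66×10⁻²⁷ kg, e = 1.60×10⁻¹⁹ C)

r ≈ 4.28 mm

The selector passes v = E/B = 1.71×10^4/0.480 = 3.56×10^4 m/s.
In the deflection region, r = mv/(qB₂) = (5.01×10^-27)(3.56×10^4) / [(1×1.60×10^-19)(0.261)] = 4.28×10^-3 m.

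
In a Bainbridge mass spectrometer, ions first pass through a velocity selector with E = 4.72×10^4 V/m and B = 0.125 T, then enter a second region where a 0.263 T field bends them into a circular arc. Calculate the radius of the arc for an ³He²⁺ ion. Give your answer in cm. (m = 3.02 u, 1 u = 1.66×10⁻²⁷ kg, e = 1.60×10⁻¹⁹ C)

The selector passes v = E/B = 4.72×10^4/0.125 = 3.78×10^5 m/s.
In the deflection region, r = mv/(qB₂) = (5.01×10^-27)(3.78×10^5) / [(2×1.60×10^-19)(0.263)] = 0.0225 m.

r ≈ 2.25 cm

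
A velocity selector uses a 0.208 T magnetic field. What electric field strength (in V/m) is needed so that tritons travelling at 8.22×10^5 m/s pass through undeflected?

qE = qvB ⇒ E = vB = (8.22×10^5)(0.208) = 1.71×10^5 V/m.

E ≈ 1.71×10^5 V/m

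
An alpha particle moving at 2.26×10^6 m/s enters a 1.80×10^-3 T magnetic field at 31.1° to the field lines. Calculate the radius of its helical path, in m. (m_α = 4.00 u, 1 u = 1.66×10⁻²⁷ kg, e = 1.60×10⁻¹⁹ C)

Only the perpendicular component v⊥ = v sin31.1° = 1.17×10^6 m/s is bent by the field.
r = m v⊥ /(qB) = (6.64×10^-27)(1.17×10^6) / [(2×1.60×10^-19)(1.80×10^-3)] = 13.5 m.

r ≈ 13.5 m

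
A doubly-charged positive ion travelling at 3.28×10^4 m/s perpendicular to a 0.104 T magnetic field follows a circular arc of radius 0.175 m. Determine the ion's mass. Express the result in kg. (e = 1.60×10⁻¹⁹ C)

qvB = mv²/r ⇒ m = qBr/v.
m = (2×1.60×10^-19)(0.104)(0.175) / (3.28×10^4) = 1.78×10^-25 kg.

m ≈ 1.78×10^-25 kg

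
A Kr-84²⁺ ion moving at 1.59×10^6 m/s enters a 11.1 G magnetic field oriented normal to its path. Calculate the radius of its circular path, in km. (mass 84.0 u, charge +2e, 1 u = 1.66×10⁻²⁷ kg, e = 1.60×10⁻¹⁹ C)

The magnetic force provides the centripetal force: qvB = mv²/r, so r = mv/(qB).
r = (1.39×10^-25 kg)(1.59×10^6 m/s) / [(2×1.60×10^-19 C)(1.11×10^-3 T)] = 624 m.

r ≈ 0.624 km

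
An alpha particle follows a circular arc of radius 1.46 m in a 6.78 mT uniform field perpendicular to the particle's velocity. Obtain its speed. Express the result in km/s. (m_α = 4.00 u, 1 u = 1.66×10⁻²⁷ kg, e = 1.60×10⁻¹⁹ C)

From qvB = mv²/r, v = qBr/m.
v = (2×1.60×10^-19)(6.78×10^-3)(1.46) / (6.64×10^-27) = 4.77×10^5 m/s.

v ≈ 477 km/s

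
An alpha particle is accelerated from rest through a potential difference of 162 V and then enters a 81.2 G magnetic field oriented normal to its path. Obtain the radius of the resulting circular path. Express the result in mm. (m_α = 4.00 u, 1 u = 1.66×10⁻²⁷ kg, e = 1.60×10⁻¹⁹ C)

The kinetic energy gained is K = qV = (2×1.60×10^-19)(162) = 5.18×10^-17 J.
v = √(2K/m) = 1.25×10^5 m/s.
r = mv/(qB) = (6.64×10^-27)(1.25×10^5) / [(2×1.60×10^-19)(8.12×10^-3)] = 0.319 m.

r ≈ 319 mm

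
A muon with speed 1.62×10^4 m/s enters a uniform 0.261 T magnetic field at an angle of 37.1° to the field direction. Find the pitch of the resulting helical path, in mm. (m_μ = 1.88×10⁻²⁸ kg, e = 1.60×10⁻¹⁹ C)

The velocity component along B is v∥ = v cos37.1° = 1.29×10^4 m/s.
The cyclotron period T = 2πm/(qB) = 2.83×10^-8 s is set by m, q, B alone.
Pitch = v∥·T = (1.29×10^4)(2.83×10^-8) = 3.65×10^-4 m.

pitch ≈ 0.365 mm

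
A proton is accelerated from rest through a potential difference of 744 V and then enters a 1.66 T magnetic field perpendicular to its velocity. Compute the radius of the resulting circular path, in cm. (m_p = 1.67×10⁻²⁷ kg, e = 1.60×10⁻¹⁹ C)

r ≈ 0.237 cm

The kinetic energy gained is K = qV = (1×1.60×10^-19)(744) = 1.19×10^-16 J.
v = √(2K/m) = 3.78×10^5 m/s.
r = mv/(qB) = (1.67×10^-27)(3.78×10^5) / [(1×1.60×10^-19)(1.66)] = 2.37×10^-3 m.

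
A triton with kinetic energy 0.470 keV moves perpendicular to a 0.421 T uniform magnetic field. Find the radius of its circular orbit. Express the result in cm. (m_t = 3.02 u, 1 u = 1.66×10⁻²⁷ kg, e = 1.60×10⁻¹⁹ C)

Convert the energy: K = 0.470 keV = 7.52×10^-17 J.
v = √(2K/m) = √(2·7.52×10^-17/5.01×10^-27) = 1.73×10^5 m/s.
r = mv/(qB) = (5.01×10^-27)(1.73×10^5) / [(1×1.60×10^-19)(0.421)] = 0.0129 m.

r ≈ 1.29 cm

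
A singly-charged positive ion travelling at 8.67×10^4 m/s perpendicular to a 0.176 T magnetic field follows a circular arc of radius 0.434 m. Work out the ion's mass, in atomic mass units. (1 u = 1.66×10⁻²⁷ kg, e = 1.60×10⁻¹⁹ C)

m ≈ 84.9 u

qvB = mv²/r ⇒ m = qBr/v.
m = (1×1.60×10^-19)(0.176)(0.434) / (8.67×10^4) = 1.41×10^-25 kg = 84.9 u.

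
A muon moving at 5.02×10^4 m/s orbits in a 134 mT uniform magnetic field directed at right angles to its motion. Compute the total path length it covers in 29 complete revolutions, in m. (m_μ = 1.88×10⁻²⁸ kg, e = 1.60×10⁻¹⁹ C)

r = mv/(qB) = 4.40×10^-4 m, so one revolution covers 2πr = 2.77×10^-3 m.
In 29 revolutions: L = 29·2πr = 0.0802 m.

L ≈ 0.0802 m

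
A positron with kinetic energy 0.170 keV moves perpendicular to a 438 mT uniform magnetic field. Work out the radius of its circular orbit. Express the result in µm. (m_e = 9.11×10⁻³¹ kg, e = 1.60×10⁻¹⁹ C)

Convert the energy: K = 0.170 keV = 2.72×10^-17 J.
v = √(2K/m) = √(2·2.72×10^-17/9.11×10^-31) = 7.73×10^6 m/s.
r = mv/(qB) = (9.11×10^-31)(7.73×10^6) / [(1×1.60×10^-19)(0.438)] = 1.00×10^-4 m.

r ≈ 100 µm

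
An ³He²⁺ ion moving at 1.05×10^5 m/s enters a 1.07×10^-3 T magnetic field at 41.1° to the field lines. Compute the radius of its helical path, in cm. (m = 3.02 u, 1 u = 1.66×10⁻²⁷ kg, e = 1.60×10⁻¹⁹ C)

r ≈ 101 cm

Only the perpendicular component v⊥ = v sin41.1° = 6.90×10^4 m/s is bent by the field.
r = m v⊥ /(qB) = (5.01×10^-27)(6.90×10^4) / [(2×1.60×10^-19)(1.07×10^-3)] = 1.01 m.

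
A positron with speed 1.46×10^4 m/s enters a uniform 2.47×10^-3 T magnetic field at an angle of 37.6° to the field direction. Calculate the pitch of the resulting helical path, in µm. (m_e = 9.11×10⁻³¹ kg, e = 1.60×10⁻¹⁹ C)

The velocity component along B is v∥ = v cos37.6° = 1.16×10^4 m/s.
The cyclotron period T = 2πm/(qB) = 1.45×10^-8 s is set by m, q, B alone.
Pitch = v∥·T = (1.16×10^4)(1.45×10^-8) = 1.68×10^-4 m.

pitch ≈ 168 µm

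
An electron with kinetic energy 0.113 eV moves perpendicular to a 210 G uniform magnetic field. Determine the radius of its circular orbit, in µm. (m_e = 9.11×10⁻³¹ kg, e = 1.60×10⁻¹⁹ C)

r ≈ 54.0 µm

Convert the energy: K = 0.113 eV = 1.81×10^-20 J.
v = √(2K/m) = √(2·1.81×10^-20/9.11×10^-31) = 1.99×10^5 m/s.
r = mv/(qB) = (9.11×10^-31)(1.99×10^5) / [(1×1.60×10^-19)(0.0210)] = 5.40×10^-5 m.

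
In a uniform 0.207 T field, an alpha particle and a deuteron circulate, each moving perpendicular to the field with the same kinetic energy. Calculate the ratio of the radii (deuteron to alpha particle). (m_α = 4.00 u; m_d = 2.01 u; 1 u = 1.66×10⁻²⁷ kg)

ratio ≈ 1.42

r = √(2mK)/(qB) ⇒ at equal K, r ∝ √m/q.
r_{deuteron}/r_{alpha particle} = 1.42.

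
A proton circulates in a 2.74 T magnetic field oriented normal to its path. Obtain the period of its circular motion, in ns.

T ≈ 23.9 ns

The cyclotron period is independent of speed: T = 2πm/(qB).
T = 2π(1.67×10^-27) / [(1×1.60×10^-19)(2.74)] = 2.39×10^-8 s.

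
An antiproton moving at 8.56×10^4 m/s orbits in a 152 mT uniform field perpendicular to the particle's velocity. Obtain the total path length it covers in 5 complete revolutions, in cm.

L ≈ 18.5 cm

r = mv/(qB) = 5.88×10^-3 m, so one revolution covers 2πr = 0.0369 m.
In 5 revolutions: L = 5·2πr = 0.185 m.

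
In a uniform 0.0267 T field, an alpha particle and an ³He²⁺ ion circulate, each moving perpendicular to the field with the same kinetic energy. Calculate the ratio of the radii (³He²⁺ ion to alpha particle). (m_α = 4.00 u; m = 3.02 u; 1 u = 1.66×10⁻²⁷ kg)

r = √(2mK)/(qB) ⇒ at equal K, r ∝ √m/q.
r_{³He²⁺ ion}/r_{alpha particle} = 0.869.

ratio ≈ 0.869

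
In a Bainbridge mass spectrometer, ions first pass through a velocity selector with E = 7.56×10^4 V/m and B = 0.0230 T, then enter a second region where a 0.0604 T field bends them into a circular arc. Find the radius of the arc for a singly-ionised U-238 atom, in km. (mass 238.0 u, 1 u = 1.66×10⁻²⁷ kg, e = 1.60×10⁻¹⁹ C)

The selector passes v = E/B = 7.56×10^4/0.0230 = 3.29×10^6 m/s.
In the deflection region, r = mv/(qB₂) = (3.95×10^-25)(3.29×10^6) / [(1×1.60×10^-19)(0.0604)] = 134 m.

r ≈ 0.134 km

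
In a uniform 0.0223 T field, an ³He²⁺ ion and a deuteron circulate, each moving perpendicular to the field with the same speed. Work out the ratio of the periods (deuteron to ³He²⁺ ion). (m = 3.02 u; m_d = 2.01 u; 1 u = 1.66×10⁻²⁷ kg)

ratio ≈ 1.33

T = 2πm/(qB) is independent of speed, so T₂/T₁ = (m₂/q₂)/(m₁/q₁).
T_{deuteron}/T_{³He²⁺ ion} = (3.34×10^-27/1e) / (5.01×10^-27/2e) = 1.33.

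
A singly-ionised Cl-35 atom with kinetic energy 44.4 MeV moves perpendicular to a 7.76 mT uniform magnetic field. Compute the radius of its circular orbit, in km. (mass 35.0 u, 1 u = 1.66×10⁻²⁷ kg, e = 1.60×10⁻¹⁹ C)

r ≈ 0.732 km

Convert the energy: K = 44.4 MeV = 7.10×10^-12 J.
v = √(2K/m) = √(2·7.10×10^-12/5.81×10^-26) = 1.56×10^7 m/s.
r = mv/(qB) = (5.81×10^-26)(1.56×10^7) / [(1×1.60×10^-19)(7.76×10^-3)] = 732 m.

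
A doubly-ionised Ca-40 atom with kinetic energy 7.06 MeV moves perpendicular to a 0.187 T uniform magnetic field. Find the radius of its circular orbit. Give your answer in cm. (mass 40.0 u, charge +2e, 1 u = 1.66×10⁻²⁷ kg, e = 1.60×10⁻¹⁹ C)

Convert the energy: K = 7.06 MeV = 1.13×10^-12 J.
v = √(2K/m) = √(2·1.13×10^-12/6.64×10^-26) = 5.83×10^6 m/s.
r = mv/(qB) = (6.64×10^-26)(5.83×10^6) / [(2×1.60×10^-19)(0.187)] = 6.47 m.

r ≈ 647 cm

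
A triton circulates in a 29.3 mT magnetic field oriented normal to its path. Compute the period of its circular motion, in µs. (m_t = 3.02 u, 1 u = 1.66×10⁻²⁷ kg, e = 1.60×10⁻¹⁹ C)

T ≈ 6.72 µs

The cyclotron period is independent of speed: T = 2πm/(qB).
T = 2π(5.01×10^-27) / [(1×1.60×10^-19)(0.0293)] = 6.72×10^-6 s.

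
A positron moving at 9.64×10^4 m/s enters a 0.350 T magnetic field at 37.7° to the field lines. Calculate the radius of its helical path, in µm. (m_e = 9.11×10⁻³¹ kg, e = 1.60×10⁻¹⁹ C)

r ≈ 0.959 µm

Only the perpendicular component v⊥ = v sin37.7° = 5.90×10^4 m/s is bent by the field.
r = m v⊥ /(qB) = (9.11×10^-31)(5.90×10^4) / [(1×1.60×10^-19)(0.350)] = 9.59×10^-7 m.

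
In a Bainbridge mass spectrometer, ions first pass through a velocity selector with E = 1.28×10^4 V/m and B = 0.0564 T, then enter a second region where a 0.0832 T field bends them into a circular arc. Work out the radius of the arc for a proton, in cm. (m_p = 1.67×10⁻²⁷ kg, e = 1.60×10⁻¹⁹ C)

r ≈ 2.85 cm

The selector passes v = E/B = 1.28×10^4/0.0564 = 2.27×10^5 m/s.
In the deflection region, r = mv/(qB₂) = (1.67×10^-27)(2.27×10^5) / [(1×1.60×10^-19)(0.0832)] = 0.0285 m.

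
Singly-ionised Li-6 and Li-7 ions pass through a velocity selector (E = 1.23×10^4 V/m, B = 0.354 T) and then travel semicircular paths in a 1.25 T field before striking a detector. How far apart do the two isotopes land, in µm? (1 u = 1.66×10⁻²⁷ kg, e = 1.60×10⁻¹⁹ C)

Both emerge at v = E/B₁ = 3.47×10^4 m/s.
r = mv/(qB₂), so r₁ = 1.730×10^-3 m and r₂ = 2.019×10^-3 m, giving Δr = 2.88×10^-4 m.
After a semicircle each ion lands a diameter 2r from the entry slit, so the separation is 2Δr = 5.77×10^-4 m.

Δd ≈ 577 µm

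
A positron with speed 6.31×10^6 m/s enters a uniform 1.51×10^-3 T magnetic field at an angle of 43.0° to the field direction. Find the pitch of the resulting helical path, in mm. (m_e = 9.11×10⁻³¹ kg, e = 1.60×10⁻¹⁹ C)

pitch ≈ 109 mm

The velocity component along B is v∥ = v cos43.0° = 4.61×10^6 m/s.
The cyclotron period T = 2πm/(qB) = 2.37×10^-8 s is set by m, q, B alone.
Pitch = v∥·T = (4.61×10^6)(2.37×10^-8) = 0.109 m.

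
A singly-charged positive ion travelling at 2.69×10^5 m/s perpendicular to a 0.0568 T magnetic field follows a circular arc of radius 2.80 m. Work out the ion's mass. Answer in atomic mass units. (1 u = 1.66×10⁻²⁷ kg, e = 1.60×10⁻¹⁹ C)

m ≈ 57.0 u

qvB = mv²/r ⇒ m = qBr/v.
m = (1×1.60×10^-19)(0.0568)(2.80) / (2.69×10^5) = 9.46×10^-26 kg = 57.0 u.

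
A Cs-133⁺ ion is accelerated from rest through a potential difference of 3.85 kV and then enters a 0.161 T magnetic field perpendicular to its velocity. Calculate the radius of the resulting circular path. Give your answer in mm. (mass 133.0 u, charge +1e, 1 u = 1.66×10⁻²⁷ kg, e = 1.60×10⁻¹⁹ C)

The kinetic energy gained is K = qV = (1×1.60×10^-19)(3850) = 6.16×10^-16 J.
v = √(2K/m) = 7.47×10^4 m/s.
r = mv/(qB) = (2.21×10^-25)(7.47×10^4) / [(1×1.60×10^-19)(0.161)] = 0.640 m.

r ≈ 640 mm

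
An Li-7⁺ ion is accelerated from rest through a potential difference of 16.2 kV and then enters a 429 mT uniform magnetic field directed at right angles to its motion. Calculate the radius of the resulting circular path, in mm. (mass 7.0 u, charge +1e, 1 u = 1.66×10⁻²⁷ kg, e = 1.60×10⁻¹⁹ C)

r ≈ 113 mm

The kinetic energy gained is K = qV = (1×1.60×10^-19)(1.62×10^4) = 2.59×10^-15 J.
v = √(2K/m) = 6.68×10^5 m/s.
r = mv/(qB) = (1.16×10^-26)(6.68×10^5) / [(1×1.60×10^-19)(0.429)] = 0.113 m.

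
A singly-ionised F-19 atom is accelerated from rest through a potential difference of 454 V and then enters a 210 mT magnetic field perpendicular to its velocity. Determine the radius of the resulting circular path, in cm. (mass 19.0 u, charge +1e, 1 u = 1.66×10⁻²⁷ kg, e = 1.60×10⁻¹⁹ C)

r ≈ 6.37 cm

The kinetic energy gained is K = qV = (1×1.60×10^-19)(454) = 7.26×10^-17 J.
v = √(2K/m) = 6.79×10^4 m/s.
r = mv/(qB) = (3.15×10^-26)(6.79×10^4) / [(1×1.60×10^-19)(0.210)] = 0.0637 m.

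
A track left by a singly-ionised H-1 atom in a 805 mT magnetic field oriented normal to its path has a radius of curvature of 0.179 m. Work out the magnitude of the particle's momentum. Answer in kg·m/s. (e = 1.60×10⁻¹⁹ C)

p ≈ 2.31×10^-20 kg·m/s

Since qvB = mv²/r, the momentum p = mv = qBr.
p = (1×1.60×10^-19)(0.805)(0.179) = 2.31×10^-20 kg·m/s.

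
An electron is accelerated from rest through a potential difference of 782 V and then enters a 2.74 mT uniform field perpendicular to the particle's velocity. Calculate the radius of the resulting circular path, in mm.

The kinetic energy gained is K = qV = (1×1.60×10^-19)(782) = 1.25×10^-16 J.
v = √(2K/m) = 1.66×10^7 m/s.
r = mv/(qB) = (9.11×10^-31)(1.66×10^7) / [(1×1.60×10^-19)(2.74×10^-3)] = 0.0344 m.

r ≈ 34.4 mm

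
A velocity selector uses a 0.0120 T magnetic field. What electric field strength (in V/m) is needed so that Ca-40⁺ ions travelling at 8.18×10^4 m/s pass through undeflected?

qE = qvB ⇒ E = vB = (8.18×10^4)(0.0120) = 982 V/m.

E ≈ 982 V/m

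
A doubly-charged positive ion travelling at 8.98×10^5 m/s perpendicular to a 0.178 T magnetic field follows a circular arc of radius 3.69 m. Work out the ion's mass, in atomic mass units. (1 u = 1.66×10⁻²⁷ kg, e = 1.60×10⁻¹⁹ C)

m ≈ 141 u

qvB = mv²/r ⇒ m = qBr/v.
m = (2×1.60×10^-19)(0.178)(3.69) / (8.98×10^5) = 2.34×10^-25 kg = 141 u.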